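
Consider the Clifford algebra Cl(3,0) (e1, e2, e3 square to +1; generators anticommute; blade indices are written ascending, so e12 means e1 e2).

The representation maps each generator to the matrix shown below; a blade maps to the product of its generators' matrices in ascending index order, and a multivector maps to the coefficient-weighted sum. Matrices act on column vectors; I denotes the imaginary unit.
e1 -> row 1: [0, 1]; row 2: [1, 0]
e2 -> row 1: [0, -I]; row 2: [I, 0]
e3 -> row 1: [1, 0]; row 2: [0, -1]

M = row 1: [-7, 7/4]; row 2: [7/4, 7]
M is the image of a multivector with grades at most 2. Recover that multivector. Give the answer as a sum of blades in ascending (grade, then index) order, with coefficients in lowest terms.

Method: 1, rho(e1), rho(e2), rho(e3) form a trace-orthogonal basis of the 2x2 complex matrices (tr(X Y) = 2 if X = Y, else 0), so M = m0*1 + m1*rho(e1) + m2*rho(e2) + m3*rho(e3) with m0 = tr(M)/2 = 0, m1 = tr(M rho(e1))/2 = 7/4, m2 = tr(M rho(e2))/2 = 0, m3 = tr(M rho(e3))/2 = -7.
Multiplying table entries, the bivector images are rho(e12) = I*rho(e3), rho(e13) = -I*rho(e2), rho(e23) = I*rho(e1); with real blade coefficients the real parts of m0..m3 are the coefficients of 1, e1, e2, e3 and the imaginary parts give the bivectors (e23: Im m1, e13: -Im m2, e12: Im m3).
Answer: 7/4*e1 - 7*e3


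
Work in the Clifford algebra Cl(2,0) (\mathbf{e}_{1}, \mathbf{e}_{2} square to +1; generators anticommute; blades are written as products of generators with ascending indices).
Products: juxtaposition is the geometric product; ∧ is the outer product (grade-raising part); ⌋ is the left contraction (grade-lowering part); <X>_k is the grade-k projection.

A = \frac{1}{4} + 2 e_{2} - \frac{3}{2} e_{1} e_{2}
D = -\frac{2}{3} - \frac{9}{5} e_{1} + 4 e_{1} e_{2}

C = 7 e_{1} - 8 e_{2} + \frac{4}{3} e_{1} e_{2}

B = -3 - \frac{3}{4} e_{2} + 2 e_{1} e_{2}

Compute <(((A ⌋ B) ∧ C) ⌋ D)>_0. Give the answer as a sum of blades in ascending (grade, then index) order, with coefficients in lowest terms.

step 1: \frac{3}{4} - 4 e_{1} - \frac{3}{16} e_{2} + \frac{1}{2} e_{1} e_{2}
step 2: \frac{21}{4} e_{1} - 6 e_{2} + \frac{549}{16} e_{1} e_{2}
step 3: -\frac{1467}{10} + 24 e_{1} + 21 e_{2}
step 4: -\frac{1467}{10}
Answer: -\frac{1467}{10}


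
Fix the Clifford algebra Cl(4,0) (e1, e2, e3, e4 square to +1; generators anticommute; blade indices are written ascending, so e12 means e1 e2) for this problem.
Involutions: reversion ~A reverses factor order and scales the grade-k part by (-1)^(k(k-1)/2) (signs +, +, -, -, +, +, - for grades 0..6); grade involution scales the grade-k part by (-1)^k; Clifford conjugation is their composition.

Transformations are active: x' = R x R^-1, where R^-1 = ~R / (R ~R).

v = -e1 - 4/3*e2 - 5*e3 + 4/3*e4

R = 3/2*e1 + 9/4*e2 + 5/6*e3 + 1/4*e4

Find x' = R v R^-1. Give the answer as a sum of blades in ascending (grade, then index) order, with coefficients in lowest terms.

~R = 3/2*e1 + 9/4*e2 + 5/6*e3 + 1/4*e4, and R ~R = 581/72, so R^-1 = ~R / (581/72).
R v = -25/3 + 1/4*e12 - 20/3*e13 + 9/4*e14 - 365/36*e23 + 10/3*e24 + 85/36*e34
Answer: -1219/581*e1 - 5776/1743*e2 + 1905/581*e3 - 3224/1743*e4


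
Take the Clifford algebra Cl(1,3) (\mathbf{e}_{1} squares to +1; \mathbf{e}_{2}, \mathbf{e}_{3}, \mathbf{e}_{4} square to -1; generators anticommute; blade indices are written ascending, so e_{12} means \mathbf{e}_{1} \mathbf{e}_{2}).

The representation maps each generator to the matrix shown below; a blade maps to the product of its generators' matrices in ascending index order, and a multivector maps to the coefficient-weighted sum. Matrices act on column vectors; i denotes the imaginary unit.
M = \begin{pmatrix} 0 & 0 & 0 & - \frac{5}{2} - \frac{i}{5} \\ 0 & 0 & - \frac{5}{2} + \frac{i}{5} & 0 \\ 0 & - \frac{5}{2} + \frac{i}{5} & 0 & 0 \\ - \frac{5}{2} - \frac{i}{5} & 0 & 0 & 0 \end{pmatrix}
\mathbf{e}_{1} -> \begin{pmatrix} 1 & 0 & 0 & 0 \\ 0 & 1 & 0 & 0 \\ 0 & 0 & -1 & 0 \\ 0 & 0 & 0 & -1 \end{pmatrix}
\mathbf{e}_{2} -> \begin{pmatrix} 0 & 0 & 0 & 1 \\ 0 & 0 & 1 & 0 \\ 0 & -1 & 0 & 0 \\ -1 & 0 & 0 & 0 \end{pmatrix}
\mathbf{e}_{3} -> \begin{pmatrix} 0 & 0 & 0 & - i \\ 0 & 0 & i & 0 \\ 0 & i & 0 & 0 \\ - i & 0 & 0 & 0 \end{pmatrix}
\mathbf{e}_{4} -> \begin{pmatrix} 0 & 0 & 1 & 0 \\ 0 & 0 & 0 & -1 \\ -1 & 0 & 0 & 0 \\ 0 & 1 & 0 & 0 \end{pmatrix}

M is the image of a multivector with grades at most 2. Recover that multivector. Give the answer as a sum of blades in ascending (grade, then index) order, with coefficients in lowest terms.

Method: the blade images are trace-orthogonal — tr(rho(e_A) rho(e_B)^-1) = 4 if A = B and 0 otherwise — and rho(e_A)^-1 = (e_A)^2 * rho(e_A) with (e_A)^2 = +1 or -1, so the coefficient of e_A in the preimage is (e_A)^2 * tr(M rho(e_A))/4.
Nonzero projections over blades of grade <= 2: e_{3}: (e_{3})^2 = -1, tr(M rho(e_{3})) = - \frac{4}{5}, coefficient \frac{1}{5}; e_{12}: (e_{12})^2 = +1, tr(M rho(e_{12})) = -10, coefficient -\frac{5}{2}. Every other blade of grade <= 2 projects to 0.
Answer: \frac{1}{5} e_{3} - \frac{5}{2} e_{12}


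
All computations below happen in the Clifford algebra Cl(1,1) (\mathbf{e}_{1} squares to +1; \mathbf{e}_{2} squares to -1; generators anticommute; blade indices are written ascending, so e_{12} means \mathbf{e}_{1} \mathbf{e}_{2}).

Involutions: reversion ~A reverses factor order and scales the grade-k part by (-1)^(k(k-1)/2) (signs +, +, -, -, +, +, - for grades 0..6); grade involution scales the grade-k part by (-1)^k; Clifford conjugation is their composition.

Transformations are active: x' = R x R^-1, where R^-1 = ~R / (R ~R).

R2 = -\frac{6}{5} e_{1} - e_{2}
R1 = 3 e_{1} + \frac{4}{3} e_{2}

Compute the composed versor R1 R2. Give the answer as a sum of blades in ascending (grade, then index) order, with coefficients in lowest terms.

Distribute over the terms of R1 (each basis-blade product reordered to ascending indices, repeated generators contracted through their squares):
(3 e_{1}) R2 = -\frac{18}{5} - 3 e_{12}
(\frac{4}{3} e_{2}) R2 = \frac{4}{3} + \frac{8}{5} e_{12}
Summing the partial products and collecting blades:
Answer: -\frac{34}{15} - \frac{7}{5} e_{12}


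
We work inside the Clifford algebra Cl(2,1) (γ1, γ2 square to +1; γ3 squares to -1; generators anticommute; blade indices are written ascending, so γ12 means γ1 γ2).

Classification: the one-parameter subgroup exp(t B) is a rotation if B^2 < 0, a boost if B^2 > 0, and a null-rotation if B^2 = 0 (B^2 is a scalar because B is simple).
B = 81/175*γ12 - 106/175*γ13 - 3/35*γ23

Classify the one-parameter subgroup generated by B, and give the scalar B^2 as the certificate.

B^2 term by term: the squares give (81/175)^2*(γ12)^2 + (-106/175)^2*(γ13)^2 + (-3/35)^2*(γ23)^2 = 6561/30625*(-1) + 11236/30625*(+1) + 9/1225*(+1) = 4/25 (each basis 2-blade squares to minus the product of its generators' squares); cross terms between blades sharing an index anticommute and cancel. So B^2 = 4/25.
Answer: boost, certificate B^2 = 4/25. Because 4/25 is invariant under every versor sandwich, the classification follows from its sign alone.


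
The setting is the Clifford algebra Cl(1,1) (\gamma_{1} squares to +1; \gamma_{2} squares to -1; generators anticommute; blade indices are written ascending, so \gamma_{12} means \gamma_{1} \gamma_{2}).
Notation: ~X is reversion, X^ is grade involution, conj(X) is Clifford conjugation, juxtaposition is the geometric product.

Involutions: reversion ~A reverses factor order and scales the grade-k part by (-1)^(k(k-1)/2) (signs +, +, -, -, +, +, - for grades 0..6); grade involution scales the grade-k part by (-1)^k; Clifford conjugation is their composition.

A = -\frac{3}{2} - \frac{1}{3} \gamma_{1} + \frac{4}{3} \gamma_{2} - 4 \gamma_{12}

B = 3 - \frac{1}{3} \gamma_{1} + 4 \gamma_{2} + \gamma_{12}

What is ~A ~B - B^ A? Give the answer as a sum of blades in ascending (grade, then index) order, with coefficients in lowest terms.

first term: -\frac{247}{18} - \frac{107}{6} \gamma_{1} - \frac{1}{3} \gamma_{2} + \frac{227}{18} \gamma_{12}
second term: -\frac{59}{18} + \frac{79}{6} \gamma_{1} + 9 \gamma_{2} - \frac{259}{18} \gamma_{12}
Answer: -\frac{94}{9} - 31 \gamma_{1} - \frac{28}{3} \gamma_{2} + 27 \gamma_{12}


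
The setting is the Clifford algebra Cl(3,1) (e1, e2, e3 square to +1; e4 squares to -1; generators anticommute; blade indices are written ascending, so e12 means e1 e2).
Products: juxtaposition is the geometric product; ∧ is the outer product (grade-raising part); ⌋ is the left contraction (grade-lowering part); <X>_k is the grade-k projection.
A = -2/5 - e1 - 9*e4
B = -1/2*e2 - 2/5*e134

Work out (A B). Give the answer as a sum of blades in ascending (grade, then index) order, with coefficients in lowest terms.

step 1: 1/5*e2 + 1/2*e12 - 18/5*e13 - 9/2*e24 + 2/5*e34 + 4/25*e134
Answer: 1/5*e2 + 1/2*e12 - 18/5*e13 - 9/2*e24 + 2/5*e34 + 4/25*e134


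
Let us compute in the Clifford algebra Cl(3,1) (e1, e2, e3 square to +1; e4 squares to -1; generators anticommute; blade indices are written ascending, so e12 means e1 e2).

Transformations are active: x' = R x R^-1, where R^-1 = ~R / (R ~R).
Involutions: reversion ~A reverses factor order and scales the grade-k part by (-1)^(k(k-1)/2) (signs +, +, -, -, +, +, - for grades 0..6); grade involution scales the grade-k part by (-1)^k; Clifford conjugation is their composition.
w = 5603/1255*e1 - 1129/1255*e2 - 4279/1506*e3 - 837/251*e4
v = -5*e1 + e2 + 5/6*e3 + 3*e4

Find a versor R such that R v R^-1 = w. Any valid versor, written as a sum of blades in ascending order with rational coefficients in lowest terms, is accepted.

A norm check does it: q(v) = q(w) = 637/36, hence R = v + w = -672/1255*e1 + 126/1255*e2 - 504/251*e3 - 84/251*e4 realises the map — parallel part kept, (v - w)/2 negated, v carried to w.
Answer: -672/1255*e1 + 126/1255*e2 - 504/251*e3 - 84/251*e4


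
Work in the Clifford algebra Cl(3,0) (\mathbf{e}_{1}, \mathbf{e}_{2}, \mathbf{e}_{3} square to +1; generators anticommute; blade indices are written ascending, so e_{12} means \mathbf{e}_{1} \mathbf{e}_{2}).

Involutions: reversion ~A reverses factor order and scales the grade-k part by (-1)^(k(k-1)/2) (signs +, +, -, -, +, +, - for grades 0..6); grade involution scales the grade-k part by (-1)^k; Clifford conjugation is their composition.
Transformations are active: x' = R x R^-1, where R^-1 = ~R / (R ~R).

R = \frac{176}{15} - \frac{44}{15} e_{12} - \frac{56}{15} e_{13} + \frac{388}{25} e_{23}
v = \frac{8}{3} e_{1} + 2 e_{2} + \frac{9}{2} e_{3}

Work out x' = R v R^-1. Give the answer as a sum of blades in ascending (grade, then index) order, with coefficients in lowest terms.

~R = \frac{176}{15} + \frac{44}{15} e_{12} + \frac{56}{15} e_{13} - \frac{388}{25} e_{23}, and R ~R = \frac{752032}{1875}, so R^-1 = ~R / (\frac{752032}{1875}).
R v = \frac{388}{45} e_{1} + \frac{22754}{225} e_{2} + \frac{7136}{225} e_{3} + \frac{2674}{75} e_{123}
Answer: \frac{763}{1278} e_{1} + \frac{2927}{639} e_{2} - \frac{2023}{639} e_{3}


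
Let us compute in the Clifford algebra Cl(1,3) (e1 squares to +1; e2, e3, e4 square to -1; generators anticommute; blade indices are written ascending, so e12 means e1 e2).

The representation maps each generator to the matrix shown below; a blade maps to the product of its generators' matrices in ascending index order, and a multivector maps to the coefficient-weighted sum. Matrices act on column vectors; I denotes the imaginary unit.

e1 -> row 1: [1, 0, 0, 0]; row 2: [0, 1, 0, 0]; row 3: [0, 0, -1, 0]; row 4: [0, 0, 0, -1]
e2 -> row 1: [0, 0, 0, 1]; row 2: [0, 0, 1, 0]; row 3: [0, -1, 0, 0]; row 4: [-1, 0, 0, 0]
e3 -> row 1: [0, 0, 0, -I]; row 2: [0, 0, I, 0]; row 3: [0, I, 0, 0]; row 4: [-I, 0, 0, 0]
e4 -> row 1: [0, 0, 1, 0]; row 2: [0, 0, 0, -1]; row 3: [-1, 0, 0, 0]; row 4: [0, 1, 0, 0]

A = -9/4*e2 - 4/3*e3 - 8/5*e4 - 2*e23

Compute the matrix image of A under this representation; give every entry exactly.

Bivector images (products of the table entries): rho(e23) = rho(e2)rho(e3) = row 1: [-I, 0, 0, 0]; row 2: [0, I, 0, 0]; row 3: [0, 0, -I, 0]; row 4: [0, 0, 0, I].
M = (-9/4)*rho(e2) + (-4/3)*rho(e3) + (-8/5)*rho(e4) + (-2)*rho(e23), summed entrywise:
Answer: row 1: [2*I, 0, -8/5, -9/4 + 4*I/3]; row 2: [0, -2*I, -9/4 - 4*I/3, 8/5]; row 3: [8/5, 9/4 - 4*I/3, 2*I, 0]; row 4: [9/4 + 4*I/3, -8/5, 0, -2*I]


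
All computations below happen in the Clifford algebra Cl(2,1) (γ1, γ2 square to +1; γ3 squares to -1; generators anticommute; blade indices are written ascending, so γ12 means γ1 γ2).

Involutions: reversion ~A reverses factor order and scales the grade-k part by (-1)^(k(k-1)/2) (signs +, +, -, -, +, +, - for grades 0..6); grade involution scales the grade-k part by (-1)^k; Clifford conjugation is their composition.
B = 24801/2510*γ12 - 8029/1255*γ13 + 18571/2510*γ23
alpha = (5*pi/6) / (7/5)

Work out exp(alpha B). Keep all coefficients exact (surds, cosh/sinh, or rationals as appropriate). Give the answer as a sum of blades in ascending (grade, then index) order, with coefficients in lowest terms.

B^2 term by term: the squares give (24801/2510)^2*(γ12)^2 + (-8029/1255)^2*(γ13)^2 + (18571/2510)^2*(γ23)^2 = 615089601/6300100*(-1) + 64464841/1575025*(+1) + 344882041/6300100*(+1) = -49/25 (each basis 2-blade squares to minus the product of its generators' squares); cross terms between blades sharing an index anticommute and cancel. So B^2 = -49/25.
B^2 = -49/25 — the negative square puts this in the circular regime; l = 7/5, alpha*l = 5*pi/6, so exp(alpha B) = cos(5*pi/6) + (sin(5*pi/6)/(7/5))*B = -sqrt(3)/2 + (5/14)*B.
Answer: -sqrt(3)/2 + 3543/1004*γ12 - 1147/502*γ13 + 2653/1004*γ23


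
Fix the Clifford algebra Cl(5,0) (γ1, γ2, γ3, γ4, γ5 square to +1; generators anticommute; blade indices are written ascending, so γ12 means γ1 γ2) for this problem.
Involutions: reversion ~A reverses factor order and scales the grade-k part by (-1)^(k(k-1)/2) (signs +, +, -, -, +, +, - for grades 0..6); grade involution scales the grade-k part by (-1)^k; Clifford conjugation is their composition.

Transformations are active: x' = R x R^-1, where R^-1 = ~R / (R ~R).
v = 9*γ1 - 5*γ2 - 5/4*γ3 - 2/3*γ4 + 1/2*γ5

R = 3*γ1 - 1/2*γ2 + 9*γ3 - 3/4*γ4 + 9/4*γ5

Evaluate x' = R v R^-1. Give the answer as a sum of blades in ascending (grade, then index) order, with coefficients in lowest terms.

~R = 3*γ1 - 1/2*γ2 + 9*γ3 - 3/4*γ4 + 9/4*γ5, and R ~R = 767/8, so R^-1 = ~R / (767/8).
R v = 159/8 - 21/2*γ12 - 339/4*γ13 + 19/4*γ14 - 75/4*γ15 + 365/8*γ23 - 41/12*γ24 + 11*γ25 - 111/16*γ34 + 117/16*γ35 + 9/8*γ45
Answer: -5949/767*γ1 + 3676/767*γ2 + 15283/3068*γ3 + 1637/4602*γ4 + 332/767*γ5


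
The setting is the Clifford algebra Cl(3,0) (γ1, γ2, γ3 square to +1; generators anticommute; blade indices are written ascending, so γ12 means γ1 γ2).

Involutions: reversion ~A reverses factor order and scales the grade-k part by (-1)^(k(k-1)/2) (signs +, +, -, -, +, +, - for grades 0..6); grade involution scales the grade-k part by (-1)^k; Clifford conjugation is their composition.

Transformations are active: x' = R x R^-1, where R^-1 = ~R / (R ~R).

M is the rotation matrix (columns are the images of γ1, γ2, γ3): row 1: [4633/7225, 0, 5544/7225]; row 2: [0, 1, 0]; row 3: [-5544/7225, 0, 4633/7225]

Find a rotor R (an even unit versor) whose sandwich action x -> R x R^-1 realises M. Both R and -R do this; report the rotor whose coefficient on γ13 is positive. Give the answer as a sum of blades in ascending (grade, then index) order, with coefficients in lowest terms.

Method: write R = a + b12*γ12 + b13*γ13 + b23*γ23 with a^2 + b12^2 + b13^2 + b23^2 = 1 (so R^-1 = ~R). Expanding the columns R e_j ~R gives tr M = 4a^2 - 1 and, from the antisymmetric part, M21 - M12 = -4a*b12, M13 - M31 = 4a*b13, M32 - M23 = -4a*b23.
Here tr M = 16491/7225, so a^2 = (1 + tr M)/4 = 5929/7225 and a = ±77/85. Taking a = 77/85: M21 - M12 = 0, M13 - M31 = 11088/7225, M32 - M23 = 0, giving b12 = 0, b13 = 36/85, b23 = 0, i.e. R = 77/85 + 36/85*γ13.
Its γ13 coefficient is already positive.
Answer: 77/85 + 36/85*γ13. Note: both R and -R realise this M (trace 16491/7225); the covering map identifies them, and the γ13-coefficient sign is the tie-breaker.


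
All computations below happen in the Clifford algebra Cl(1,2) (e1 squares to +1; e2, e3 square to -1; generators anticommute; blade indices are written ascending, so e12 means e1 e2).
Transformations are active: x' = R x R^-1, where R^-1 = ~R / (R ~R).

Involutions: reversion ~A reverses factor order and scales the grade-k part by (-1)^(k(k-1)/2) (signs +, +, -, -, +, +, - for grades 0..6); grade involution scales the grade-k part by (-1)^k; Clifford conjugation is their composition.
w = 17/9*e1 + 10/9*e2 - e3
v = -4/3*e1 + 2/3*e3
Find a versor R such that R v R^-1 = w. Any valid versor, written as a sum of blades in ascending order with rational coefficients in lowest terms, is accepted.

Construction: equal norms (both 4/3) license R = v + w = 5/9*e1 + 10/9*e2 - 1/3*e3 — nothing changes along that direction, while (v - w)/2 changes sign, so v maps onto w.
Answer: 5/9*e1 + 10/9*e2 - 1/3*e3


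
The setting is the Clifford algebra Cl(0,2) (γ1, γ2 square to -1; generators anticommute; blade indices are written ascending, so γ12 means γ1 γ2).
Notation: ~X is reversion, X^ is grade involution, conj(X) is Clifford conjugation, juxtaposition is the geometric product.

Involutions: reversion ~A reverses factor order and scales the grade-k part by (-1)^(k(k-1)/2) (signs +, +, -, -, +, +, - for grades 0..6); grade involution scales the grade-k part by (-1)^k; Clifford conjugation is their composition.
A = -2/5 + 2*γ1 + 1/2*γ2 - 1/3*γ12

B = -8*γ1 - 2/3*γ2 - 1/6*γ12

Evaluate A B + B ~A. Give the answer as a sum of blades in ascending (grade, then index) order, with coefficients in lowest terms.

first term: 293/18 + 521/180*γ1 + 49/15*γ2 + 41/15*γ12
second term: 295/18 + 551/180*γ1 + 13/5*γ2 - 13/5*γ12
Answer: 98/3 + 268/45*γ1 + 88/15*γ2 + 2/15*γ12


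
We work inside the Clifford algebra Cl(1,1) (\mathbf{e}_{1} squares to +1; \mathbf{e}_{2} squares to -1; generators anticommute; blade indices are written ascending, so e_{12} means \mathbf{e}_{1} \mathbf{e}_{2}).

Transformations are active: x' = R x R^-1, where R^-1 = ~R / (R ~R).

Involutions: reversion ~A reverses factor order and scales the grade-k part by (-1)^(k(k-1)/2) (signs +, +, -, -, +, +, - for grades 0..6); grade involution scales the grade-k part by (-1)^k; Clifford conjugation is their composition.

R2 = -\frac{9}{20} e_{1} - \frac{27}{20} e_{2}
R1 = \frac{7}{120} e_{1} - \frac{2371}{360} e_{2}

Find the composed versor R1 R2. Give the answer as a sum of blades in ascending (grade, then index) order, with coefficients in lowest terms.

Distribute over the terms of R1 (each basis-blade product reordered to ascending indices, repeated generators contracted through their squares):
(\frac{7}{120} e_{1}) R2 = -\frac{21}{800} - \frac{63}{800} e_{12}
(-\frac{2371}{360} e_{2}) R2 = -\frac{7113}{800} - \frac{2371}{800} e_{12}
Summing the partial products and collecting blades:
Answer: -\frac{3567}{400} - \frac{1217}{400} e_{12}


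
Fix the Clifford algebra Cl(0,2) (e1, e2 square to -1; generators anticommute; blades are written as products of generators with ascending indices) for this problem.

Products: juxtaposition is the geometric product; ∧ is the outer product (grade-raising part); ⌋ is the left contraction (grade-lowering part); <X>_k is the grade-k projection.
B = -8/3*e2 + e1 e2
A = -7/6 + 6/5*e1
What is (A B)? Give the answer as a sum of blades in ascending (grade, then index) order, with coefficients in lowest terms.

step 1: 86/45*e2 - 131/30*e1 e2
Answer: 86/45*e2 - 131/30*e1 e2


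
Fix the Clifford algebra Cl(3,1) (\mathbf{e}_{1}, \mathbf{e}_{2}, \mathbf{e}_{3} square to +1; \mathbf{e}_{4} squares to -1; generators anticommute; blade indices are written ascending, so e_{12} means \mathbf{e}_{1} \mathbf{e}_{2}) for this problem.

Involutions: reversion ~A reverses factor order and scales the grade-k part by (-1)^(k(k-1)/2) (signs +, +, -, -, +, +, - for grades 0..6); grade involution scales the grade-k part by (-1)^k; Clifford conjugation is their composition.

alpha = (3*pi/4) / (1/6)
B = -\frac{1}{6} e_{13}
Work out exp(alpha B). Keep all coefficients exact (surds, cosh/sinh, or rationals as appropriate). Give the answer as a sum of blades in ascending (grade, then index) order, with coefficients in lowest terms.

B^2 = (-\frac{1}{6})^2*(e_{13})^2 = \frac{1}{36}*(-1) = -\frac{1}{36} (a basis 2-blade squares to minus the product of its generators' squares).
B^2 = -\frac{1}{36} — since the square is negative, the closed form is circular: l = \frac{1}{6}, alpha*l = \frac{3 \pi}{4}, so exp(alpha B) = cos(\frac{3 \pi}{4}) + (sin(\frac{3 \pi}{4})/(\frac{1}{6}))*B = - \frac{\sqrt{2}}{2} + (3 \sqrt{2})*B.
Answer: - \frac{\sqrt{2}}{2} - \frac{\sqrt{2}}{2} e_{13}


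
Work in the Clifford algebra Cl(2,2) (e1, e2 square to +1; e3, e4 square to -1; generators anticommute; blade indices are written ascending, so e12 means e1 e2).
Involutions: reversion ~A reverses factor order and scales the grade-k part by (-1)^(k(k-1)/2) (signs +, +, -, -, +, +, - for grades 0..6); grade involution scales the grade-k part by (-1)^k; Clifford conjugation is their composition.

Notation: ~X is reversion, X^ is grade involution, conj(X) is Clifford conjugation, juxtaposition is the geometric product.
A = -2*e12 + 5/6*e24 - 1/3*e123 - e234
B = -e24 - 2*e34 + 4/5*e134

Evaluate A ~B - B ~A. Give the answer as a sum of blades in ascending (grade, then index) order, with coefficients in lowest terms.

first term: 5/6 + 2*e2 + e3 + 4/5*e12 - 2*e14 + 5/3*e23 - 4/15*e24 - 2/3*e123 + 2/3*e124 + 1/3*e134 - 8/5*e234 - 4*e1234
second term: 5/6 + 2*e2 + e3 - 4/5*e12 + 2*e14 - 5/3*e23 + 4/15*e24 + 2/3*e123 - 2/3*e124 - 1/3*e134 + 8/5*e234 - 4*e1234
Answer: 8/5*e12 - 4*e14 + 10/3*e23 - 8/15*e24 - 4/3*e123 + 4/3*e124 + 2/3*e134 - 16/5*e234


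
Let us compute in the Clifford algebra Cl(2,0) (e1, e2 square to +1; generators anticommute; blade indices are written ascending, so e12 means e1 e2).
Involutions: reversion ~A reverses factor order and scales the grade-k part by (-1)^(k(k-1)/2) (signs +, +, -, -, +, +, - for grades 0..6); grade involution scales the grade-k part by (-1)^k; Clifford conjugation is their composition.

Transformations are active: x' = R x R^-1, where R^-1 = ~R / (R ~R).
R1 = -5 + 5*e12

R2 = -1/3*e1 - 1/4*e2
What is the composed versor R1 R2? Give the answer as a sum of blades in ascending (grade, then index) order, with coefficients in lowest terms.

Distribute over the terms of R1 (each basis-blade product reordered to ascending indices, repeated generators contracted through their squares):
(-5) R2 = 5/3*e1 + 5/4*e2
(5*e12) R2 = -5/4*e1 + 5/3*e2
Summing the partial products and collecting blades:
Answer: 5/12*e1 + 35/12*e2


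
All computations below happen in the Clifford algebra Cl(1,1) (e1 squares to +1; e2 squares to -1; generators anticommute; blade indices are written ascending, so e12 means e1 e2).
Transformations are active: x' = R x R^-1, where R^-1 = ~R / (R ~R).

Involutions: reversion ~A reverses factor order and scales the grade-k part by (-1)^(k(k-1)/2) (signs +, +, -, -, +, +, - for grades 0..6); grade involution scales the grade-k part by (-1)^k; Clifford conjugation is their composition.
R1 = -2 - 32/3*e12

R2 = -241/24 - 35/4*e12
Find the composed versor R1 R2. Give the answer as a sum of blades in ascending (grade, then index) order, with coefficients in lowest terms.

Distribute over the terms of R1 (each basis-blade product reordered to ascending indices, repeated generators contracted through their squares):
(-2) R2 = 241/12 + 35/2*e12
(-32/3*e12) R2 = 280/3 + 964/9*e12
Summing the partial products and collecting blades:
Answer: 1361/12 + 2243/18*e12


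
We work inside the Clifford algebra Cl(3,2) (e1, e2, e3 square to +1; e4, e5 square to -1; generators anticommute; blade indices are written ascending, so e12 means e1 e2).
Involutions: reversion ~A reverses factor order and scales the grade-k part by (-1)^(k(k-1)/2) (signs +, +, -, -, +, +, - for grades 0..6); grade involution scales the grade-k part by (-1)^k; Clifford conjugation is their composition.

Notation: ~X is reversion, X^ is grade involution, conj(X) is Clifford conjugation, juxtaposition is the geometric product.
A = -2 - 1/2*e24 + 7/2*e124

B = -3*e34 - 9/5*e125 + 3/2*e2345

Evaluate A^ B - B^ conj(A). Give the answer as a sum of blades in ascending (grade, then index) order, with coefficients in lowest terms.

first term: 3/2*e23 + 6*e34 + 3/4*e35 - 63/10*e45 + 21/2*e123 + 18/5*e125 + 21/4*e135 - 9/10*e145 - 3*e2345
second term: 3/2*e23 + 6*e34 - 3/4*e35 + 63/10*e45 + 21/2*e123 - 18/5*e125 - 21/4*e135 + 9/10*e145 - 3*e2345
Answer: 3/2*e35 - 63/5*e45 + 36/5*e125 + 21/2*e135 - 9/5*e145


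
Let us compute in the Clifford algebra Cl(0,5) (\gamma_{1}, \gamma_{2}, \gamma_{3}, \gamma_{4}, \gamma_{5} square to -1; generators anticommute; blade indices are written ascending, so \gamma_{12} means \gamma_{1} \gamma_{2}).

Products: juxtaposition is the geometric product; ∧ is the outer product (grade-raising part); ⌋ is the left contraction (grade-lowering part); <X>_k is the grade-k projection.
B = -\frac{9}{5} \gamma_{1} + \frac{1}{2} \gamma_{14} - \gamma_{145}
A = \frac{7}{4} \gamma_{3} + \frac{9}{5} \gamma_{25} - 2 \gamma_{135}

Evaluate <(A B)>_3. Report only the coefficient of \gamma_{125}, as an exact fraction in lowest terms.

step 1: \frac{63}{20} \gamma_{13} - 2 \gamma_{34} - \frac{18}{5} \gamma_{35} - \frac{9}{5} \gamma_{124} - \frac{81}{25} \gamma_{125} - \frac{7}{8} \gamma_{134} - \gamma_{345} - \frac{9}{10} \gamma_{1245} + \frac{7}{4} \gamma_{1345}
step 2: -\frac{9}{5} \gamma_{124} - \frac{81}{25} \gamma_{125} - \frac{7}{8} \gamma_{134} - \gamma_{345}
Answer: -\frac{81}{25}


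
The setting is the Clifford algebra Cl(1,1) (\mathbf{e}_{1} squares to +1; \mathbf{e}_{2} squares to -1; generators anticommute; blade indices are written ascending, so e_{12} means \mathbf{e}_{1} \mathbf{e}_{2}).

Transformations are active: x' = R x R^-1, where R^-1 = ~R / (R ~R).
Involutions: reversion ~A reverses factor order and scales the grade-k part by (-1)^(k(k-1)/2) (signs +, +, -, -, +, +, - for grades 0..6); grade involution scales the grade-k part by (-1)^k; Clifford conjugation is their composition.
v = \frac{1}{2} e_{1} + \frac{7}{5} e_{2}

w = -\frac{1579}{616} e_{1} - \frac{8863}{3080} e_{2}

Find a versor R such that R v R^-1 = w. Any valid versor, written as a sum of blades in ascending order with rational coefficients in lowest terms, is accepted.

The midline construction: v and w both square to -\frac{171}{100}, so reflecting in their sum -\frac{1271}{616} e_{1} - \frac{4551}{3080} e_{2} exchanges them.
Answer: -\frac{1271}{616} e_{1} - \frac{4551}{3080} e_{2}


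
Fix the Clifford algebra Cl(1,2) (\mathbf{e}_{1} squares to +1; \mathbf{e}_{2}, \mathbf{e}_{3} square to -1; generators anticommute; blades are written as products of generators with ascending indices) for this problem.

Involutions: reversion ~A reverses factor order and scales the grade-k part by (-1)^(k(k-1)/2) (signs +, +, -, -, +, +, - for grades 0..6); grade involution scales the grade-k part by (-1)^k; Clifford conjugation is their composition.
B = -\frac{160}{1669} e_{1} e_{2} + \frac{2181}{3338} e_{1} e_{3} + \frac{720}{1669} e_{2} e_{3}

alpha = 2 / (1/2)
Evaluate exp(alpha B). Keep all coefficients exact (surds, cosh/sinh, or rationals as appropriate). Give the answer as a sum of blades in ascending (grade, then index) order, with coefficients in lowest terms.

B^2 term by term: the squares give (-\frac{160}{1669})^2*(e_{1} e_{2})^2 + (\frac{2181}{3338})^2*(e_{1} e_{3})^2 + (\frac{720}{1669})^2*(e_{2} e_{3})^2 = \frac{25600}{2785561}*(+1) + \frac{4756761}{11142244}*(+1) + \frac{518400}{2785561}*(-1) = \frac{1}{4} (each basis 2-blade squares to minus the product of its generators' squares); cross terms between blades sharing an index anticommute and cancel. So B^2 = \frac{1}{4}.
B^2 = \frac{1}{4} — since the square is positive, the closed form is hyperbolic: l = \frac{1}{2}, alpha*l = 2, so exp(alpha B) = cosh(2) + (sinh(2)/(\frac{1}{2}))*B = \cosh{\left(2 \right)} + (2 \sinh{\left(2 \right)})*B.
Answer: \cosh{\left(2 \right)} - \frac{320 \sinh{\left(2 \right)}}{1669} e_{1} e_{2} + \frac{2181 \sinh{\left(2 \right)}}{1669} e_{1} e_{3} + \frac{1440 \sinh{\left(2 \right)}}{1669} e_{2} e_{3}


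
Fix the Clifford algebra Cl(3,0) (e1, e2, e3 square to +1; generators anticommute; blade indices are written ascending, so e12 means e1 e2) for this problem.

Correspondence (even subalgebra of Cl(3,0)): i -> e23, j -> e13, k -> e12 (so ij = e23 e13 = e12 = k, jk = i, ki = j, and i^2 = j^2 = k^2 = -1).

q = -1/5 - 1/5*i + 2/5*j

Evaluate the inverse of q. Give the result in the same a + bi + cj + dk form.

In blades: q = -1/5 + 2/5*e13 - 1/5*e23.
With qbar = -1/5 - 2/5*e13 + 1/5*e23 (scalar fixed, mapped units negated), q qbar = 6/25 (the sum of squared coefficients), so q^-1 = qbar / (6/25) = -5/6 - 5/3*e13 + 5/6*e23; translating back:
Answer: -5/6 + 5/6*i - 5/3*j


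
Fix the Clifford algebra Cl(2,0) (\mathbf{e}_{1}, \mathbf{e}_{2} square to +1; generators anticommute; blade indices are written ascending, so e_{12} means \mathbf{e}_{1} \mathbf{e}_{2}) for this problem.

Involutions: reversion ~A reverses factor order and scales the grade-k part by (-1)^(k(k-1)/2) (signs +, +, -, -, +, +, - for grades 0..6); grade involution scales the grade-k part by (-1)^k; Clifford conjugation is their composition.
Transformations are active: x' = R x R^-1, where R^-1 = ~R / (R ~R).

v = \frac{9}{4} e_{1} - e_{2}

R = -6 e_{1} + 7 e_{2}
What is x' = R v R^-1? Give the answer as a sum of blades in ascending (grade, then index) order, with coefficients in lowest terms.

~R = -6 e_{1} + 7 e_{2}, and R ~R = 85, so R^-1 = ~R / (85).
R v = -\frac{41}{2} - \frac{39}{4} e_{12}
Answer: \frac{219}{340} e_{1} - \frac{202}{85} e_{2}


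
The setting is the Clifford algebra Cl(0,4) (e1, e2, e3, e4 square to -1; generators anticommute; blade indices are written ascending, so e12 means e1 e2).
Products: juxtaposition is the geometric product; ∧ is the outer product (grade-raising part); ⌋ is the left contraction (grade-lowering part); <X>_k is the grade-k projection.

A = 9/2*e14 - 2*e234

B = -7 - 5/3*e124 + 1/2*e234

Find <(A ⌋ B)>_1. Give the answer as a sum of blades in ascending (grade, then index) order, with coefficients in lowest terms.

step 1: -1 - 15/2*e2
step 2: -15/2*e2
Answer: -15/2*e2


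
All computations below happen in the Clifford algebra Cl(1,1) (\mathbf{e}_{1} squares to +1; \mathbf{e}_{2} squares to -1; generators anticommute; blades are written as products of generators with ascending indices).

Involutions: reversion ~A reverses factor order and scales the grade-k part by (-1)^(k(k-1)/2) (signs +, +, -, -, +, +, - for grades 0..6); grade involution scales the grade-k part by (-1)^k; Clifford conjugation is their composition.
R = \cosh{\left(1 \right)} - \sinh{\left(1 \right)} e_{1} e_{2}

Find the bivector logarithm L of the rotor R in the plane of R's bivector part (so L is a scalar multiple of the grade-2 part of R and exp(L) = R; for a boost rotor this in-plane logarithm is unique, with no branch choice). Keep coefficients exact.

The scalar part of R is \cosh{\left(1 \right)}, giving the rapidity magnitude (cosh is even); the bivector part supplies orientation, its quotient by sinh of the rapidity is the plane, and L = rapidity * plane — unique in that plane, since flipping both signs leaves L unchanged.
Concretely: cosh(rapidity) = \cosh{\left(1 \right)} gives rapidity = ±1, and since rapidity/sinh(rapidity) is even the sign is immaterial: L = (rapidity/sinh(rapidity)) * <R>_2 = (\frac{1}{\sinh{\left(1 \right)}}) * <R>_2.
Answer: -e_{1} e_{2}


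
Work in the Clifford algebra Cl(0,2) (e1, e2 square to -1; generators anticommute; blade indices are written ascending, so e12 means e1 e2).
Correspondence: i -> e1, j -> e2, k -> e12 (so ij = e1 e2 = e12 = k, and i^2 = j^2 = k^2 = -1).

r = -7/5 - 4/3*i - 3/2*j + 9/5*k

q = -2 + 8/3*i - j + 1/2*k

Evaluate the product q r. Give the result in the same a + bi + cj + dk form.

In blades: q = -2 + 8/3*e1 - e2 + 1/2*e12, r = -7/5 - 4/3*e1 - 3/2*e2 + 9/5*e12.
Distribute q over r term by term (generator squares from the signature, products reordered to ascending indices): (-2)*r = 14/5 + 8/3*e1 + 3*e2 - 18/5*e12; (8/3*e1)*r = 32/9 - 56/15*e1 - 24/5*e2 - 4*e12; (-e2)*r = -3/2 - 9/5*e1 + 7/5*e2 - 4/3*e12; (1/2*e12)*r = -9/10 + 3/4*e1 - 2/3*e2 - 7/10*e12.
Sum: 178/45 - 127/60*e1 - 16/15*e2 - 289/30*e12; translating back through the correspondence:
Answer: 178/45 - 127/60*i - 16/15*j - 289/30*k


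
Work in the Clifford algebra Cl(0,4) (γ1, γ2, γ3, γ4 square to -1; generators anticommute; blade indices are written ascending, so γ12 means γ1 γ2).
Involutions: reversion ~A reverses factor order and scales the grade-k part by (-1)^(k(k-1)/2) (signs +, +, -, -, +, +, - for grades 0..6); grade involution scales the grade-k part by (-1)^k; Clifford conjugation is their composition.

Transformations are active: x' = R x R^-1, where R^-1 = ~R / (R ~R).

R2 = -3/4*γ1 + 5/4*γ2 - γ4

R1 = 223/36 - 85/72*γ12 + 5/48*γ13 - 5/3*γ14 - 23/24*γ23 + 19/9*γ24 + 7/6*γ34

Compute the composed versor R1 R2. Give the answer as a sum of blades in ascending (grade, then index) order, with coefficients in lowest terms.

Distribute over the terms of R2 (each basis-blade product reordered to ascending indices, repeated generators contracted through their squares):
R1 (-3/4*γ1) = -223/48*γ1 + 85/96*γ2 - 5/64*γ3 + 5/4*γ4 + 23/32*γ123 - 19/12*γ124 - 7/8*γ134
R1 (5/4*γ2) = 425/288*γ1 + 1115/144*γ2 - 115/96*γ3 + 95/36*γ4 - 25/192*γ123 + 25/12*γ124 + 35/24*γ234
R1 (-γ4) = -5/3*γ1 + 19/9*γ2 + 7/6*γ3 - 223/36*γ4 + 85/72*γ124 - 5/48*γ134 + 23/24*γ234
Summing the partial products and collecting blades:
Answer: -1393/288*γ1 + 1031/96*γ2 - 7/64*γ3 - 83/36*γ4 + 113/192*γ123 + 121/72*γ124 - 47/48*γ134 + 29/12*γ234


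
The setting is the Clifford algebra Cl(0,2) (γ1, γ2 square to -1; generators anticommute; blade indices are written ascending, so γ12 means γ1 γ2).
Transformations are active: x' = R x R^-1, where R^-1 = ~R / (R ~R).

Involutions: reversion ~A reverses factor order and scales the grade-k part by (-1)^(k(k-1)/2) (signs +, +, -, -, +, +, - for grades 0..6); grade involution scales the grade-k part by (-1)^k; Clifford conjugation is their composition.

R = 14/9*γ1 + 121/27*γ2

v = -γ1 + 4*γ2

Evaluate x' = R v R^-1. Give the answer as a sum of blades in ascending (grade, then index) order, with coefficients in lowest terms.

~R = 14/9*γ1 + 121/27*γ2, and R ~R = -16405/729, so R^-1 = ~R / (-16405/729).
R v = -442/27 + 289/27*γ12
Answer: 3149/965*γ1 + 2432/965*γ2


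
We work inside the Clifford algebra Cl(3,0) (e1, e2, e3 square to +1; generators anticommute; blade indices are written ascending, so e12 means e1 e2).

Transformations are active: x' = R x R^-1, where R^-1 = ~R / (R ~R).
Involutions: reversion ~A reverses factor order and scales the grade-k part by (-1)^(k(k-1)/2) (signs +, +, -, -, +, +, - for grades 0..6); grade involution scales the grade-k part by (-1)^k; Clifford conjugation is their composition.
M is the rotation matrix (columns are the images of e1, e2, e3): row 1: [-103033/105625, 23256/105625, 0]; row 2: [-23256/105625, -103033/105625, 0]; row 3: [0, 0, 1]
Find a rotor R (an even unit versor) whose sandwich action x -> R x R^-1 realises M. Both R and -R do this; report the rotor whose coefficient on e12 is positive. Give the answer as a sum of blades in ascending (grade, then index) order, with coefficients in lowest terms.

Method: write R = a + b12*e12 + b13*e13 + b23*e23 with a^2 + b12^2 + b13^2 + b23^2 = 1 (so R^-1 = ~R). Expanding the columns R e_j ~R gives tr M = 4a^2 - 1 and, from the antisymmetric part, M21 - M12 = -4a*b12, M13 - M31 = 4a*b13, M32 - M23 = -4a*b23.
Here tr M = -100441/105625, so a^2 = (1 + tr M)/4 = 1296/105625 and a = ±36/325. Taking a = 36/325: M21 - M12 = -46512/105625, M13 - M31 = 0, M32 - M23 = 0, giving b12 = 323/325, b13 = 0, b23 = 0, i.e. R = 36/325 + 323/325*e12.
Its e12 coefficient is already positive.
Answer: 36/325 + 323/325*e12. Key observation: the double cover Spin(3) -> SO(3) sends R and -R to the same matrix (trace -100441/105625 here), so the stated sign of the e12 coefficient is what selects one sheet.


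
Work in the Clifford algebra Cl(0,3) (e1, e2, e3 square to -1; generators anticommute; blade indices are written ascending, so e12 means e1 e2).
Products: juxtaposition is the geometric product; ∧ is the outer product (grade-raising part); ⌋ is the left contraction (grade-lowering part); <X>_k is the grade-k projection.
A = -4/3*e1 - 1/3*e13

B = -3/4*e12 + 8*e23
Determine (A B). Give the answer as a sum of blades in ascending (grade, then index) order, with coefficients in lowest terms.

step 1: -e2 - 8/3*e12 - 1/4*e23 - 32/3*e123
Answer: -e2 - 8/3*e12 - 1/4*e23 - 32/3*e123


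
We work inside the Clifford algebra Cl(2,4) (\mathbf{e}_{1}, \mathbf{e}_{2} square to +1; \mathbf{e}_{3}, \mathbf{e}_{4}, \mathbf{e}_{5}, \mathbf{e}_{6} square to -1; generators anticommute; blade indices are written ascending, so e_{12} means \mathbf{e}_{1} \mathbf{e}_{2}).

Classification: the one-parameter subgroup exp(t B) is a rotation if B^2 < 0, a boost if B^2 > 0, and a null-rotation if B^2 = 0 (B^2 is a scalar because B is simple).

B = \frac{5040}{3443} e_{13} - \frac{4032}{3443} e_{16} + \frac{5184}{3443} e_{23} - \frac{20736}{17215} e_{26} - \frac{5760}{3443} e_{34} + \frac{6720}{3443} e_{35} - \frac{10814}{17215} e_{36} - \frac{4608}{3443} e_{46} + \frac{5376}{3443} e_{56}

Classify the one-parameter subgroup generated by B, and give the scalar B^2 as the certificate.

B^2 term by term: the squares give (\frac{5040}{3443})^2*(e_{13})^2 + (-\frac{4032}{3443})^2*(e_{16})^2 + (\frac{5184}{3443})^2*(e_{23})^2 + (-\frac{20736}{17215})^2*(e_{26})^2 + (-\frac{5760}{3443})^2*(e_{34})^2 + (\frac{6720}{3443})^2*(e_{35})^2 + (-\frac{10814}{17215})^2*(e_{36})^2 + (-\frac{4608}{3443})^2*(e_{46})^2 + (\frac{5376}{3443})^2*(e_{56})^2 = \frac{25401600}{11854249}*(+1) + \frac{16257024}{11854249}*(+1) + \frac{26873856}{11854249}*(+1) + \frac{429981696}{296356225}*(+1) + \frac{33177600}{11854249}*(-1) + \frac{45158400}{11854249}*(-1) + \frac{116942596}{296356225}*(-1) + \frac{21233664}{11854249}*(-1) + \frac{28901376}{11854249}*(-1) = -4 (each basis 2-blade squares to minus the product of its generators' squares); cross terms between blades sharing an index anticommute and cancel; the commuting (index-disjoint) pairs give grade-4 terms 2*c*c'*(blade product), which cancel blade by blade — e_{1236}: \frac{41803776}{11854249} - \frac{41803776}{11854249} = 0; e_{1346}: -\frac{46448640}{11854249} + \frac{46448640}{11854249} = 0; e_{1356}: \frac{54190080}{11854249} - \frac{54190080}{11854249} = 0; e_{2346}: -\frac{47775744}{11854249} + \frac{47775744}{11854249} = 0; e_{2356}: \frac{55738368}{11854249} - \frac{55738368}{11854249} = 0; e_{3456}: -\frac{61931520}{11854249} + \frac{61931520}{11854249} = 0 — confirming B is simple. So B^2 = -4.
Answer: rotation, certificate B^2 = -4. One invariant decides it: the square -4 survives every conjugation, and its sign is exactly the classification.


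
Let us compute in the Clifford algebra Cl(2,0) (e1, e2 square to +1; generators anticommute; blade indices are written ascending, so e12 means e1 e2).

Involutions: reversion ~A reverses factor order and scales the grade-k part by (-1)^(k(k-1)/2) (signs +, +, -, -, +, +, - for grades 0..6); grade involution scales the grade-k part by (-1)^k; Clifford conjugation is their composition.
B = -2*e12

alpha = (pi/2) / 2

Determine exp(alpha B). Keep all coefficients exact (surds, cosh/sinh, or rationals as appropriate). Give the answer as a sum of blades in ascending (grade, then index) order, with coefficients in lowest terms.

B^2 = (-2)^2*(e12)^2 = 4*(-1) = -4 (a basis 2-blade squares to minus the product of its generators' squares).
B^2 = -4 — circular case — the even/odd split gives cos and sin: l = 2, alpha*l = pi/2, so exp(alpha B) = cos(pi/2) + (sin(pi/2)/2)*B = 0 + (1/2)*B.
Answer: -e12
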